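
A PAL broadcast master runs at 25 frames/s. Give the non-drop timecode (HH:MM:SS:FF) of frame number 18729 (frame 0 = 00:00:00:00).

00:12:29:04

18729 ÷ 25 = 749 full seconds, remainder 4 frames.
749 s = 0 h 12 min 29 s.
Timecode: 00:12:29:04.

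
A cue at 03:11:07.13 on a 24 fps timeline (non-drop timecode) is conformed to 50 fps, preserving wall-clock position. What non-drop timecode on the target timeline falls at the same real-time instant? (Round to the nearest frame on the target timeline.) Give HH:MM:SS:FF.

03:11:07:27

Source frame index: (3×3600 + 11×60 + 7) × 24 + 13 = 275221.
Real time: 275221 / (24) = 275221/24 s.
Target frame: (275221/24) × (50) = 6880525/12 ≈ 573377.083 → 573377.
At 50 labels/s: frame 573377 → 03:11:07:27.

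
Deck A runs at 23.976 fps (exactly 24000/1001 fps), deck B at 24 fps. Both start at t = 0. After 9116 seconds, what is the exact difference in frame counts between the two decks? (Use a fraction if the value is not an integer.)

218784/1001 frames

A emits 24000/1001 × 9116 = 218784000/1001 frames; B emits 24 × 9116 = 218784.
Difference = 218784/1001 frames (≈ 218.5654); B is ahead of A.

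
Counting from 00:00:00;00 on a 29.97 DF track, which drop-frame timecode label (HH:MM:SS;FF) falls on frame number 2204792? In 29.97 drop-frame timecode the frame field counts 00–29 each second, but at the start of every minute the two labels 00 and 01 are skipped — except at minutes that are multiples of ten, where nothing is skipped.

20:26:06;20

Each 10-minute DF block holds 10 × 60 × 30 − 9 × 2 = 17982 frames. 2204792 ÷ 17982 → 122 full blocks, remainder 10988.
Within the partial block the first minute is 1800 frames and each further minute 1798, so 6 further minute boundaries passed. Total skipped labels = 18 × 122 + 2 × 6 = 2208.
Non-drop label index = 2204792 + 2208 = 2207000; at 30 labels/s that is 20:26:06:20, i.e. DF 20:26:06;20.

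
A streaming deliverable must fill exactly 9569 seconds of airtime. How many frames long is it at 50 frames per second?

478450 frames

Frames = 9569 × 50 = 478450.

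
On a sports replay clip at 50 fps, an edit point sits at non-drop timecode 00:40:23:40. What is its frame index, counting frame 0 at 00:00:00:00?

121190

Total seconds to the label: (0 × 3600 + 40 × 60 + 23) = 2423.
Frame index = 2423 × 50 + 40 = 121190.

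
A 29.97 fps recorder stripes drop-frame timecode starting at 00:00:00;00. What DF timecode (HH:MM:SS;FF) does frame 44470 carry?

00:24:43;24

Ten DF minutes hold 17982 frames, so frame 44470 lies in block 2 (frames 35964–53945) with 8506 frames into that block.
The block's first minute is 1800 frames and the rest 1798 each; 8506 frames reaches minute 4, so 2 × 18 + 4 × 2 = 44 labels have been skipped so far.
Adding those back, label number 44470 + 44 = 44514 at 30 labels/s is 1483 s + 24 f = 0 h 24 min 43 s frame 24, i.e. 00:24:43;24.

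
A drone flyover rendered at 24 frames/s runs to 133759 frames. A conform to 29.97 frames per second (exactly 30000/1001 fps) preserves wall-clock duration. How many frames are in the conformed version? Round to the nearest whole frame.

167032 frames

Frames at target rate = 133759 × (30000/1001) / (24) = 167198750/1001 ≈ 167031.718.
Nearest whole frame: 167032.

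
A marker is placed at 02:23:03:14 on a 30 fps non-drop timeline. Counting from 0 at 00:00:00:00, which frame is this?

Total seconds to the label: (2 × 3600 + 23 × 60 + 3) = 8583.
Frame index = 8583 × 30 + 14 = 257504.

frame 257504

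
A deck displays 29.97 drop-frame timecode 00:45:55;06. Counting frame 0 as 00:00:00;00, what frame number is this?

82574

As if non-drop at 30 labels/s: (0 × 3600 + 45 × 60 + 55) × 30 + 6 = 82656.
Minute boundaries passed: 45; those not divisible by 10: 45 − 4 = 41; dropped labels = 2 × 41 = 82.
Actual frame index = 82656 − 82 = 82574.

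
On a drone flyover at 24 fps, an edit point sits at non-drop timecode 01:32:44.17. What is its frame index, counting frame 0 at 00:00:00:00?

133553

Total seconds to the label: (1 × 3600 + 32 × 60 + 44) = 5564.
Frame index = 5564 × 24 + 17 = 133553.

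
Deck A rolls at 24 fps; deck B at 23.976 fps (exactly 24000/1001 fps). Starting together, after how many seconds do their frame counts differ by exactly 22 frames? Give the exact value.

The gap grows by |24000/1001 − 24| = 24/1001 frames per second.
Time for a 22-frame gap: 22 ÷ (24/1001) = 11011/12 s.

11011/12 seconds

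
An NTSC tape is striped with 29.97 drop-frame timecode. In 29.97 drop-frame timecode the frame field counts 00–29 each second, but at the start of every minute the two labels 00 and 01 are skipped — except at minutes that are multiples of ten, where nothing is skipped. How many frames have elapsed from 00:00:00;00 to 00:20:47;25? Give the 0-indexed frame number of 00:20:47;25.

37399

Complete 10-minute blocks: 2, each 17982 frames → 35964.
Remaining 0 whole minutes in the current block: 0 frames.
Within the current minute: 47 × 30 + 25 = 1435. Total = 35964 + 0 + 1435 = 37399.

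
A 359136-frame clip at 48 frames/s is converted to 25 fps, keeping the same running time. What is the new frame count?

187050 frames

Target frames = source frames × (target rate / source rate) = 359136 × (25)/(48) = 359136 × 25/48 = 187050.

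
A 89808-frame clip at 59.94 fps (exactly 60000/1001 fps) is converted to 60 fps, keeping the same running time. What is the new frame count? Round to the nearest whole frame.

Frames at target rate = 89808 × (60) / (60000/1001) = 11237226/125 ≈ 89897.808.
Nearest whole frame: 89898.

89898 frames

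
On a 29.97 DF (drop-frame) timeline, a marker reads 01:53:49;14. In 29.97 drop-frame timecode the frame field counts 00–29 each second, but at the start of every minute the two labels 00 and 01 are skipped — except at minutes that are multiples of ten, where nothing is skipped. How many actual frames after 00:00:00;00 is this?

Complete 10-minute blocks: 11, each 17982 frames → 197802.
Remaining 3 whole minutes in the current block: 1800 + 2 × 1798 = 5396 frames.
Within the current minute: 49 × 30 + 14 − 2 = 1482 (labels ;00/;01 skipped at this minute). Total = 197802 + 5396 + 1482 = 204680.

204680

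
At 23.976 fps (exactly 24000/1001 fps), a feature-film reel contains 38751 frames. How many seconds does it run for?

Running time = 38751 / (24000/1001) = 1616.239625 s.

1616.239625 seconds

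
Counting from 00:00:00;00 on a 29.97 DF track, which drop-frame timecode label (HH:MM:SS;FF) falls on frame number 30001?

00:16:41;01

Each 10-minute DF block holds 10 × 60 × 30 − 9 × 2 = 17982 frames. 30001 ÷ 17982 → 1 full block, remainder 12019.
Within the partial block the first minute is 1800 frames and each further minute 1798, so 6 further minute boundaries passed. Total skipped labels = 18 × 1 + 2 × 6 = 30.
Non-drop label index = 30001 + 30 = 30031; at 30 labels/s that is 00:16:41:01, i.e. DF 00:16:41;01.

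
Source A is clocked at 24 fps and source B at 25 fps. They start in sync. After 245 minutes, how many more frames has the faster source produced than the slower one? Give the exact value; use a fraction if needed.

14700 frames

245 min = 14700 s.
A emits 24 × 14700 = 352800 frames; B emits 25 × 14700 = 367500.
Difference = 14700 frames; B is ahead of A.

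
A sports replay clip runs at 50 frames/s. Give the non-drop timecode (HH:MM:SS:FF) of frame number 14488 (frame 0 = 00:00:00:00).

14488 ÷ 50 = 289 full seconds, remainder 38 frames.
289 s = 0 h 4 min 49 s.
Timecode: 00:04:49:38.

00:04:49:38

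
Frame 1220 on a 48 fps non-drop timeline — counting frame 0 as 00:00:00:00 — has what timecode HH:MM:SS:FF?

00:00:25:20

1220 ÷ 48 = 25 full seconds, remainder 20 frames.
25 s = 0 h 0 min 25 s.
Timecode: 00:00:25:20.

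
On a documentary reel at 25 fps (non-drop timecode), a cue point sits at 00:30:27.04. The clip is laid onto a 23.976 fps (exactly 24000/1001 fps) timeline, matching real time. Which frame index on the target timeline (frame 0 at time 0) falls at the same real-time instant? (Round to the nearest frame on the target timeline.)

frame 43808

Source frame index: (0×3600 + 30×60 + 27) × 25 + 4 = 45679.
Real time: 45679 / (25) = 45679/25 s.
Target frame: (45679/25) × (24000/1001) = 43851840/1001 ≈ 43808.032 → 43808.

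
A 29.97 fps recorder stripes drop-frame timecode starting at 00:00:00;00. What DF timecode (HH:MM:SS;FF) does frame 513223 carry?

Each 10-minute DF block holds 10 × 60 × 30 − 9 × 2 = 17982 frames. 513223 ÷ 17982 → 28 full blocks, remainder 9727.
Within the partial block the first minute is 1800 frames and each further minute 1798, so 5 further minute boundaries passed. Total skipped labels = 18 × 28 + 2 × 5 = 514.
Non-drop label index = 513223 + 514 = 513737; at 30 labels/s that is 04:45:24:17, i.e. DF 04:45:24;17.

04:45:24;17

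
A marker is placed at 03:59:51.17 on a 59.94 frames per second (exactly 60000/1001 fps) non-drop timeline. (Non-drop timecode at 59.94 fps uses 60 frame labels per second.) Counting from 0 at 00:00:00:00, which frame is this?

Total seconds to the label: (3 × 3600 + 59 × 60 + 51) = 14391.
Frame index = 14391 × 60 + 17 = 863477.

frame 863477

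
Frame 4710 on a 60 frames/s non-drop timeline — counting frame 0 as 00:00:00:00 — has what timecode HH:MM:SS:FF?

4710 ÷ 60 = 78 full seconds, remainder 30 frames.
78 s = 0 h 1 min 18 s.
Timecode: 00:01:18:30.

00:01:18:30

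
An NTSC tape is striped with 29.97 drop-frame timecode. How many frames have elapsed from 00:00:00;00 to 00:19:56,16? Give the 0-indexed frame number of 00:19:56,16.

35860

Complete 10-minute blocks: 1, each 17982 frames → 17982.
Remaining 9 whole minutes in the current block: 1800 + 8 × 1798 = 16184 frames.
Within the current minute: 56 × 30 + 16 − 2 = 1694 (labels ;00/;01 skipped at this minute). Total = 17982 + 16184 + 1694 = 35860.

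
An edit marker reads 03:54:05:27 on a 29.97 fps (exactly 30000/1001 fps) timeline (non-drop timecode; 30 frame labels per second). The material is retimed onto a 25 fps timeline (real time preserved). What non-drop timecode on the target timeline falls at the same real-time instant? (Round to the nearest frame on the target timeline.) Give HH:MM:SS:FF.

Source frame index: (3×3600 + 54×60 + 5) × 30 + 27 = 421377.
Real time: 421377 / (30000/1001) = 140599459/10000 s.
Target frame: (140599459/10000) × (25) = 140599459/400 ≈ 351498.648 → 351499.
At 25 labels/s: frame 351499 → 03:54:19:24.

03:54:19:24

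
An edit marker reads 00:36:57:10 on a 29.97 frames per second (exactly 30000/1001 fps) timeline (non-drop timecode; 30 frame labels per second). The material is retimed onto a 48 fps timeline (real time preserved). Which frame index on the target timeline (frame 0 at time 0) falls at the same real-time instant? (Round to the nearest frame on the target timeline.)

frame 106538

Source frame index: (0×3600 + 36×60 + 57) × 30 + 10 = 66520.
Real time: 66520 / (30000/1001) = 1664663/750 s.
Target frame: (1664663/750) × (48) = 13317304/125 ≈ 106538.432 → 106538.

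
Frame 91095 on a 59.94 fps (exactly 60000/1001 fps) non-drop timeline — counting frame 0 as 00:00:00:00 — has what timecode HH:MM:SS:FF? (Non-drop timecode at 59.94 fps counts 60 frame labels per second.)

91095 ÷ 60 = 1518 full seconds, remainder 15 frames.
1518 s = 0 h 25 min 18 s.
Timecode: 00:25:18:15.

00:25:18:15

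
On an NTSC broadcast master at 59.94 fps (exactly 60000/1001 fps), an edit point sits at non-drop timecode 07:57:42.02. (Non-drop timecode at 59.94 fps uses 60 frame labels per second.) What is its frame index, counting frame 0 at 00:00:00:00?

Total seconds to the label: (7 × 3600 + 57 × 60 + 42) = 28662.
Frame index = 28662 × 60 + 2 = 1719722.

1719722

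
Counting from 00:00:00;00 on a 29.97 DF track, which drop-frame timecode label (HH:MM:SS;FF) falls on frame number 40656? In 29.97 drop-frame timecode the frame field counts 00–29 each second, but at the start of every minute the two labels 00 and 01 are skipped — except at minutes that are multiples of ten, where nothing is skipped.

00:22:36;16

Ten DF minutes hold 17982 frames, so frame 40656 lies in block 2 (frames 35964–53945) with 4692 frames into that block.
The block's first minute is 1800 frames and the rest 1798 each; 4692 frames reaches minute 2, so 2 × 18 + 2 × 2 = 40 labels have been skipped so far.
Adding those back, label number 40656 + 40 = 40696 at 30 labels/s is 1356 s + 16 f = 0 h 22 min 36 s frame 16, i.e. 00:22:36;16.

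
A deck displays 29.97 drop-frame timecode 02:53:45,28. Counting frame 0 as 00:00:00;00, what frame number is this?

As if non-drop at 30 labels/s: (2 × 3600 + 53 × 60 + 45) × 30 + 28 = 312778.
Minute boundaries passed: 173; those not divisible by 10: 173 − 17 = 156; dropped labels = 2 × 156 = 312.
Actual frame index = 312778 − 312 = 312466.

312466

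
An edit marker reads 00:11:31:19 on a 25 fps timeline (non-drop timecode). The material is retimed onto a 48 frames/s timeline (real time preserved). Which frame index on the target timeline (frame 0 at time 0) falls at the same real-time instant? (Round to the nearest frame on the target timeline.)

Source frame index: (0×3600 + 11×60 + 31) × 25 + 19 = 17294.
Real time: 17294 / (25) = 17294/25 s.
Target frame: (17294/25) × (48) = 830112/25 ≈ 33204.480 → 33204.

frame 33204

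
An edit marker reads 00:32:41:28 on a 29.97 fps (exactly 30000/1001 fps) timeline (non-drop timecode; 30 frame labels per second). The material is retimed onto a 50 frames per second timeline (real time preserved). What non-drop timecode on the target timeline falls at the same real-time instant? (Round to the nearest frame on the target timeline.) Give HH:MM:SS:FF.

00:32:43:45

Source frame index: (0×3600 + 32×60 + 41) × 30 + 28 = 58858.
Real time: 58858 / (30000/1001) = 29458429/15000 s.
Target frame: (29458429/15000) × (50) = 29458429/300 ≈ 98194.763 → 98195.
At 50 labels/s: frame 98195 → 00:32:43:45.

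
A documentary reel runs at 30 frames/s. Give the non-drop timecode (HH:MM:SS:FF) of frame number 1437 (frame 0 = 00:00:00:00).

1437 ÷ 30 = 47 full seconds, remainder 27 frames.
47 s = 0 h 0 min 47 s.
Timecode: 00:00:47:27.

00:00:47:27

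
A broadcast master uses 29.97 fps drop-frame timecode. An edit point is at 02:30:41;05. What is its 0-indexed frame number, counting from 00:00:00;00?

270965

As if non-drop at 30 labels/s: (2 × 3600 + 30 × 60 + 41) × 30 + 5 = 271235.
Minute boundaries passed: 150; those not divisible by 10: 150 − 15 = 135; dropped labels = 2 × 135 = 270.
Actual frame index = 271235 − 270 = 270965.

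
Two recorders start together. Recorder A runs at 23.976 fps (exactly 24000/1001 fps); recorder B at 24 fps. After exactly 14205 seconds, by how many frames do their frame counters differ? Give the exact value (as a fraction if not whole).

A emits 24000/1001 × 14205 = 340920000/1001 frames; B emits 24 × 14205 = 340920.
Difference = 340920/1001 frames (≈ 340.5794); B is ahead of A.

340920/1001 frames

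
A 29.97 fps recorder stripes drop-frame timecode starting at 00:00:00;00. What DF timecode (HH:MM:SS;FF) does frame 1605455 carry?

14:52:48;21

Ten DF minutes hold 17982 frames, so frame 1605455 lies in block 89 (frames 1600398–1618379) with 5057 frames into that block.
The block's first minute is 1800 frames and the rest 1798 each; 5057 frames reaches minute 2, so 89 × 18 + 2 × 2 = 1606 labels have been skipped so far.
Adding those back, label number 1605455 + 1606 = 1607061 at 30 labels/s is 53568 s + 21 f = 14 h 52 min 48 s frame 21, i.e. 14:52:48;21.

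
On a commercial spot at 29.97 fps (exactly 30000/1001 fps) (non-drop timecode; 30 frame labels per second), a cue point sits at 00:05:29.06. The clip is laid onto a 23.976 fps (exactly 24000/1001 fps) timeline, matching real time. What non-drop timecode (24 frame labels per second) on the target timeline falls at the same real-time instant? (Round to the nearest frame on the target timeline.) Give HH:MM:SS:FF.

00:05:29:05

Source frame index: (0×3600 + 5×60 + 29) × 30 + 6 = 9876.
Real time: 9876 / (30000/1001) = 823823/2500 s.
Target frame: (823823/2500) × (24000/1001) = 39504/5 ≈ 7900.800 → 7901.
At 24 labels/s: frame 7901 → 00:05:29:05.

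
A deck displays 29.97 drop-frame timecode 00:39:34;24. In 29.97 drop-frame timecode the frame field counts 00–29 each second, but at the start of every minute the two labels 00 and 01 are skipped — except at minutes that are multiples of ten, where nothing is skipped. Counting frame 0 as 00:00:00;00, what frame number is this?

71172

Complete 10-minute blocks: 3, each 17982 frames → 53946.
Remaining 9 whole minutes in the current block: 1800 + 8 × 1798 = 16184 frames.
Within the current minute: 34 × 30 + 24 − 2 = 1042 (labels ;00/;01 skipped at this minute). Total = 53946 + 16184 + 1042 = 71172.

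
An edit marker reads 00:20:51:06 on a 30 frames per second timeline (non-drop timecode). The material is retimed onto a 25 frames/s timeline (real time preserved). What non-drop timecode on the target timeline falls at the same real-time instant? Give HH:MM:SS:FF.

Source frame index: (0×3600 + 20×60 + 51) × 30 + 6 = 37536.
Real time: 37536 / (30) = 6256/5 s.
Target frame: (6256/5) × (25) = 31280.
At 25 labels/s: frame 31280 → 00:20:51:05.

00:20:51:05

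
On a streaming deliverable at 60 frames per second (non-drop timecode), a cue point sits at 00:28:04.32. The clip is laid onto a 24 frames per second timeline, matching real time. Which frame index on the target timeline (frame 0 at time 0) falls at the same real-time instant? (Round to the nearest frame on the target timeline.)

Source frame index: (0×3600 + 28×60 + 4) × 60 + 32 = 101072.
Real time: 101072 / (60) = 25268/15 s.
Target frame: (25268/15) × (24) = 202144/5 ≈ 40428.800 → 40429.

frame 40429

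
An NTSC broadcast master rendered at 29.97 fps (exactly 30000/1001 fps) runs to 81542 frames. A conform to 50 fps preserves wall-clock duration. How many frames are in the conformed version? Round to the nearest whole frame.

Frames at target rate = 81542 × (50) / (30000/1001) = 40811771/300 ≈ 136039.237.
Nearest whole frame: 136039.

136039 frames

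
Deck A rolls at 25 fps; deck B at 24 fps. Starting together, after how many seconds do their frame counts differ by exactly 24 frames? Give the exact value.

24 seconds

The gap grows by |24 − 25| = 1 frame per second.
Time for a 24-frame gap: 24 ÷ (1) = 24 s.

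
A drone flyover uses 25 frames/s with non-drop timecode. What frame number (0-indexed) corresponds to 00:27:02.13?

Total seconds to the label: (0 × 3600 + 27 × 60 + 2) = 1622.
Frame index = 1622 × 25 + 13 = 40563.

40563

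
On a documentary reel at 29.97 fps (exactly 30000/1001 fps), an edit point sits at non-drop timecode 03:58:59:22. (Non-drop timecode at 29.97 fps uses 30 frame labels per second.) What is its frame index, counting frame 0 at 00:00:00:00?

Total seconds to the label: (3 × 3600 + 58 × 60 + 59) = 14339.
Frame index = 14339 × 30 + 22 = 430192.

430192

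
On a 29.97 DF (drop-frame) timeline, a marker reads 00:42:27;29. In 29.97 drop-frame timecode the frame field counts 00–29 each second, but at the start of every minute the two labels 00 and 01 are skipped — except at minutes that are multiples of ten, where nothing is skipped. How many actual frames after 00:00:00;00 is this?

Complete 10-minute blocks: 4, each 17982 frames → 71928.
Remaining 2 whole minutes in the current block: 1800 + 1 × 1798 = 3598 frames.
Within the current minute: 27 × 30 + 29 − 2 = 837 (labels ;00/;01 skipped at this minute). Total = 71928 + 3598 + 837 = 76363.

76363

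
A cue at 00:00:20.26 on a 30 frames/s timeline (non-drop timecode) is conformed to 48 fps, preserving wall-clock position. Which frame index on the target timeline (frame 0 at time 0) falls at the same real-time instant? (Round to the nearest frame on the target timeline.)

frame 1002

Source frame index: (0×3600 + 0×60 + 20) × 30 + 26 = 626.
Real time: 626 / (30) = 313/15 s.
Target frame: (313/15) × (48) = 5008/5 ≈ 1001.600 → 1002.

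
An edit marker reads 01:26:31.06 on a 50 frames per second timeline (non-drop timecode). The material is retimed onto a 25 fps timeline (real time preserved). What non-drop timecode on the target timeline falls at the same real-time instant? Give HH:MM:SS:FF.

Source frame index: (1×3600 + 26×60 + 31) × 50 + 6 = 259556.
Real time: 259556 / (50) = 129778/25 s.
Target frame: (129778/25) × (25) = 129778.
At 25 labels/s: frame 129778 → 01:26:31:03.

01:26:31:03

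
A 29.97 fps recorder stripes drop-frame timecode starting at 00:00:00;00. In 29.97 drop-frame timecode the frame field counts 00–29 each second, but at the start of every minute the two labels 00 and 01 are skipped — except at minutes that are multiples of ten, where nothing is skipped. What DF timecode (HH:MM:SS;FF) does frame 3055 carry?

Ten DF minutes hold 17982 frames, so frame 3055 lies in block 0 (frames 0–17981) with 3055 frames into that block.
The block's first minute is 1800 frames and the rest 1798 each; 3055 frames reaches minute 1, so 0 × 18 + 1 × 2 = 2 labels have been skipped so far.
Adding those back, label number 3055 + 2 = 3057 at 30 labels/s is 101 s + 27 f = 0 h 1 min 41 s frame 27, i.e. 00:01:41;27.

00:01:41;27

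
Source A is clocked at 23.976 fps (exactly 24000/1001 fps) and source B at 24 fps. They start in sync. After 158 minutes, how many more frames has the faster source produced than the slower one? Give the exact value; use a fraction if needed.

158 min = 9480 s.
A emits 24000/1001 × 9480 = 227520000/1001 frames; B emits 24 × 9480 = 227520.
Difference = 227520/1001 frames (≈ 227.2927); B is ahead of A.

227520/1001 frames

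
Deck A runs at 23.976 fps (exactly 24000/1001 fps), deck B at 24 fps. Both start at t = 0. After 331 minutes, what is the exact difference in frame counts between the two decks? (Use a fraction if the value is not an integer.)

331 min = 19860 s.
A emits 24000/1001 × 19860 = 476640000/1001 frames; B emits 24 × 19860 = 476640.
Difference = 476640/1001 frames (≈ 476.1638); B is ahead of A.

476640/1001 frames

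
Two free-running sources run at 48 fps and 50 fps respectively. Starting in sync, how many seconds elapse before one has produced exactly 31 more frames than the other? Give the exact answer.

15.5 seconds

The gap grows by |50 − 48| = 2 frames per second.
Time for a 31-frame gap: 31 ÷ (2) = 15.5 s.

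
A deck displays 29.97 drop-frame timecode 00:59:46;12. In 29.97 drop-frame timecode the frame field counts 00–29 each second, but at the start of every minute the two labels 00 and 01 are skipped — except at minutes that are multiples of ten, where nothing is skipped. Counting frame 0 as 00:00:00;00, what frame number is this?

As if non-drop at 30 labels/s: (0 × 3600 + 59 × 60 + 46) × 30 + 12 = 107592.
Minute boundaries passed: 59; those not divisible by 10: 59 − 5 = 54; dropped labels = 2 × 54 = 108.
Actual frame index = 107592 − 108 = 107484.

107484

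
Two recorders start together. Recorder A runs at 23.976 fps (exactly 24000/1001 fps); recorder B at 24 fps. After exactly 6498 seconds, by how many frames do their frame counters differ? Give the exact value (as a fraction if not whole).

A emits 24000/1001 × 6498 = 155952000/1001 frames; B emits 24 × 6498 = 155952.
Difference = 155952/1001 frames (≈ 155.7962); B is ahead of A.

155952/1001 frames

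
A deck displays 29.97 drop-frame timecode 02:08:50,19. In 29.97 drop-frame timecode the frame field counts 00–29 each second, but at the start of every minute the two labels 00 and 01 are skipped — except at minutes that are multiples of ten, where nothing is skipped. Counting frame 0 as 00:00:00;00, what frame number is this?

As if non-drop at 30 labels/s: (2 × 3600 + 8 × 60 + 50) × 30 + 19 = 231919.
Minute boundaries passed: 128; those not divisible by 10: 128 − 12 = 116; dropped labels = 2 × 116 = 232.
Actual frame index = 231919 − 232 = 231687.

231687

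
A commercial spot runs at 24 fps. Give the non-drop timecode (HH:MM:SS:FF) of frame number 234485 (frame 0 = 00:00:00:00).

234485 ÷ 24 = 9770 full seconds, remainder 5 frames.
9770 s = 2 h 42 min 50 s.
Timecode: 02:42:50:05.

02:42:50:05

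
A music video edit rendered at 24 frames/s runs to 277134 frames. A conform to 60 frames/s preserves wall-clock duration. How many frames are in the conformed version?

Target frames = source frames × (target rate / source rate) = 277134 × (60)/(24) = 277134 × 5/2 = 692835.

692835 frames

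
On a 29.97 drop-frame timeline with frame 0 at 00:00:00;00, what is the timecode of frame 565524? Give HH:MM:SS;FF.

05:14:29;20

Ten DF minutes hold 17982 frames, so frame 565524 lies in block 31 (frames 557442–575423) with 8082 frames into that block.
The block's first minute is 1800 frames and the rest 1798 each; 8082 frames reaches minute 4, so 31 × 18 + 4 × 2 = 566 labels have been skipped so far.
Adding those back, label number 565524 + 566 = 566090 at 30 labels/s is 18869 s + 20 f = 5 h 14 min 29 s frame 20, i.e. 05:14:29;20.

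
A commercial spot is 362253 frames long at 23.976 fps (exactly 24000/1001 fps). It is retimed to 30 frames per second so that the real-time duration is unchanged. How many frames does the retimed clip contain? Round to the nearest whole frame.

Frames at target rate = 362253 × (30) / (24000/1001) = 362615253/800 ≈ 453269.066.
Nearest whole frame: 453269.

453269 frames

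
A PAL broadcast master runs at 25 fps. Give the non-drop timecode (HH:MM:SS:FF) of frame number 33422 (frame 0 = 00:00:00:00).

00:22:16:22

33422 ÷ 25 = 1336 full seconds, remainder 22 frames.
1336 s = 0 h 22 min 16 s.
Timecode: 00:22:16:22.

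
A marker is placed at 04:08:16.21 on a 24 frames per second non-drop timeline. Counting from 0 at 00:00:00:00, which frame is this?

Total seconds to the label: (4 × 3600 + 8 × 60 + 16) = 14896.
Frame index = 14896 × 24 + 21 = 357525.

frame 357525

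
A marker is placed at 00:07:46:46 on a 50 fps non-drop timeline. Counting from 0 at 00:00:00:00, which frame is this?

frame 23346

Total seconds to the label: (0 × 3600 + 7 × 60 + 46) = 466.
Frame index = 466 × 50 + 46 = 23346.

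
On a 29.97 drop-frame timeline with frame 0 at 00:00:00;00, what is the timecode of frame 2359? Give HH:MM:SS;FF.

Ten DF minutes hold 17982 frames, so frame 2359 lies in block 0 (frames 0–17981) with 2359 frames into that block.
The block's first minute is 1800 frames and the rest 1798 each; 2359 frames reaches minute 1, so 0 × 18 + 1 × 2 = 2 labels have been skipped so far.
Adding those back, label number 2359 + 2 = 2361 at 30 labels/s is 78 s + 21 f = 0 h 1 min 18 s frame 21, i.e. 00:01:18;21.

00:01:18;21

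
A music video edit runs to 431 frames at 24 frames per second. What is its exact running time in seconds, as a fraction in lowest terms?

431/24 seconds

Running time = 431 ÷ (24) = 431 × 1/24 = 431/24 s.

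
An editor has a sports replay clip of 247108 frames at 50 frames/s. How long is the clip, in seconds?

4942.16 seconds

Running time = 247108 / (50) = 4942.16 s.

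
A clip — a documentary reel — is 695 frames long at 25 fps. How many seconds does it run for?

Running time = 695 / (25) = 27.8 s.

27.8 seconds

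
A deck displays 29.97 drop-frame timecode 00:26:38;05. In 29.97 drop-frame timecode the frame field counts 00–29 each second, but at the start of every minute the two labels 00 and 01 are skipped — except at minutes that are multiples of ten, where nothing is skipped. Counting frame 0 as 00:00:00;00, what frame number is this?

Complete 10-minute blocks: 2, each 17982 frames → 35964.
Remaining 6 whole minutes in the current block: 1800 + 5 × 1798 = 10790 frames.
Within the current minute: 38 × 30 + 5 − 2 = 1143 (labels ;00/;01 skipped at this minute). Total = 35964 + 10790 + 1143 = 47897.

47897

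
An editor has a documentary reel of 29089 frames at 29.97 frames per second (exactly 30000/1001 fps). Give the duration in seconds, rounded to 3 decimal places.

Running time = 29089 × 1001/30000 = 29118089/30000 s ≈ 970.603 s.

970.603 seconds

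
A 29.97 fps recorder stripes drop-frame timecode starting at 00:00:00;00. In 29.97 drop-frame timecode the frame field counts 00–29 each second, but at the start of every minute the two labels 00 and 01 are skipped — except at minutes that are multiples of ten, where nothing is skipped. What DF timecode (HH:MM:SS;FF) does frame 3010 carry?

Each 10-minute DF block holds 10 × 60 × 30 − 9 × 2 = 17982 frames. 3010 ÷ 17982 → 0 full blocks, remainder 3010.
Within the partial block the first minute is 1800 frames and each further minute 1798, so 1 further minute boundary passed. Total skipped labels = 18 × 0 + 2 × 1 = 2.
Non-drop label index = 3010 + 2 = 3012; at 30 labels/s that is 00:01:40:12, i.e. DF 00:01:40;12.

00:01:40;12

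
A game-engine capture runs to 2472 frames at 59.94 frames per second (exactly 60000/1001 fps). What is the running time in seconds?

Running time = 2472 / (60000/1001) = 41.2412 s.

41.2412 seconds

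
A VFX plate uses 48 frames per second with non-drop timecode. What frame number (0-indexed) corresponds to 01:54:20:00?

Total seconds to the label: (1 × 3600 + 54 × 60 + 20) = 6860.
Frame index = 6860 × 48 + 0 = 329280.

329280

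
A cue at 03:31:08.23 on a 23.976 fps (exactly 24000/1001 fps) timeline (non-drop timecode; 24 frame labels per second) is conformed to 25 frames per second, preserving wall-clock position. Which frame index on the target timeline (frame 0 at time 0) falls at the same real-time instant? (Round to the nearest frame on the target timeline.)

frame 317041

Source frame index: (3×3600 + 31×60 + 8) × 24 + 23 = 304055.
Real time: 304055 / (24000/1001) = 60871811/4800 s.
Target frame: (60871811/4800) × (25) = 60871811/192 ≈ 317040.682 → 317041.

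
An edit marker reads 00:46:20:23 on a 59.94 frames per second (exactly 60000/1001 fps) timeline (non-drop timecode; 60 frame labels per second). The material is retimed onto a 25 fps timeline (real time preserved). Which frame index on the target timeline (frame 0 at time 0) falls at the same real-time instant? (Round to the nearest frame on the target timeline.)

Source frame index: (0×3600 + 46×60 + 20) × 60 + 23 = 166823.
Real time: 166823 / (60000/1001) = 166989823/60000 s.
Target frame: (166989823/60000) × (25) = 166989823/2400 ≈ 69579.093 → 69579.

frame 69579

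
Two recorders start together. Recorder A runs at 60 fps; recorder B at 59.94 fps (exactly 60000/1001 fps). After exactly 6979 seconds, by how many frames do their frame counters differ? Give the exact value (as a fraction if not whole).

59820/143 frames

A emits 60 × 6979 = 418740 frames; B emits 60000/1001 × 6979 = 59820000/143.
Difference = 59820/143 frames (≈ 418.3217); B is behind A.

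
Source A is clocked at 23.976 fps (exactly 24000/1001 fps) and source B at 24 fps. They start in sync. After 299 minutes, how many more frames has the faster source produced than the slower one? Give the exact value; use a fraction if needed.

33120/77 frames

299 min = 17940 s.
A emits 24000/1001 × 17940 = 33120000/77 frames; B emits 24 × 17940 = 430560.
Difference = 33120/77 frames (≈ 430.1299); B is ahead of A.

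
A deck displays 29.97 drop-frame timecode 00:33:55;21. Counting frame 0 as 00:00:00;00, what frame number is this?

61011

As if non-drop at 30 labels/s: (0 × 3600 + 33 × 60 + 55) × 30 + 21 = 61071.
Minute boundaries passed: 33; those not divisible by 10: 33 − 3 = 30; dropped labels = 2 × 30 = 60.
Actual frame index = 61071 − 60 = 61011.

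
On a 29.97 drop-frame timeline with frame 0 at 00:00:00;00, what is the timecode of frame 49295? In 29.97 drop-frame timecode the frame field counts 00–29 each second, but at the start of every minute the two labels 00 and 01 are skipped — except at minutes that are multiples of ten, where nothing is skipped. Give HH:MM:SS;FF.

00:27:24;25

Ten DF minutes hold 17982 frames, so frame 49295 lies in block 2 (frames 35964–53945) with 13331 frames into that block.
The block's first minute is 1800 frames and the rest 1798 each; 13331 frames reaches minute 7, so 2 × 18 + 7 × 2 = 50 labels have been skipped so far.
Adding those back, label number 49295 + 50 = 49345 at 30 labels/s is 1644 s + 25 f = 0 h 27 min 24 s frame 25, i.e. 00:27:24;25.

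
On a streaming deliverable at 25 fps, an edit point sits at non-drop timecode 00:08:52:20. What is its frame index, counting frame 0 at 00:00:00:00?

Total seconds to the label: (0 × 3600 + 8 × 60 + 52) = 532.
Frame index = 532 × 25 + 20 = 13320.

frame 13320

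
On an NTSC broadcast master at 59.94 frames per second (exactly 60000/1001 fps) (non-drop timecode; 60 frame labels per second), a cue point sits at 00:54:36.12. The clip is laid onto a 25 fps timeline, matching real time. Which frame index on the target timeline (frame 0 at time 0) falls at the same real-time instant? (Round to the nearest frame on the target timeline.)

frame 81987

Source frame index: (0×3600 + 54×60 + 36) × 60 + 12 = 196572.
Real time: 196572 / (60000/1001) = 16397381/5000 s.
Target frame: (16397381/5000) × (25) = 16397381/200 ≈ 81986.905 → 81987.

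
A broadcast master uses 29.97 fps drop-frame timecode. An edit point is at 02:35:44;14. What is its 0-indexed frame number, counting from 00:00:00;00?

280054

Complete 10-minute blocks: 15, each 17982 frames → 269730.
Remaining 5 whole minutes in the current block: 1800 + 4 × 1798 = 8992 frames.
Within the current minute: 44 × 30 + 14 − 2 = 1332 (labels ;00/;01 skipped at this minute). Total = 269730 + 8992 + 1332 = 280054.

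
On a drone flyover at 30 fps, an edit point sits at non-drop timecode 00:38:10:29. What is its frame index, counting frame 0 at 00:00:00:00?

Total seconds to the label: (0 × 3600 + 38 × 60 + 10) = 2290.
Frame index = 2290 × 30 + 29 = 68729.

frame 68729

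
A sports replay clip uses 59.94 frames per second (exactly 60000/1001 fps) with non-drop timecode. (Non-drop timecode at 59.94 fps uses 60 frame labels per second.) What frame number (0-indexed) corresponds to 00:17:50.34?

Total seconds to the label: (0 × 3600 + 17 × 60 + 50) = 1070.
Frame index = 1070 × 60 + 34 = 64234.

frame 64234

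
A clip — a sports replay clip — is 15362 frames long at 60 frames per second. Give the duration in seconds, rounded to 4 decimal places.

256.0333 seconds

Running time = 15362 × 1/60 = 7681/30 s ≈ 256.0333 s.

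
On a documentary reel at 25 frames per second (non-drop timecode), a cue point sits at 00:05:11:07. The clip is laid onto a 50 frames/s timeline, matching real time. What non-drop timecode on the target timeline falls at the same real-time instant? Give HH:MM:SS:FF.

Source frame index: (0×3600 + 5×60 + 11) × 25 + 7 = 7782.
Real time: 7782 / (25) = 7782/25 s.
Target frame: (7782/25) × (50) = 15564.
At 50 labels/s: frame 15564 → 00:05:11:14.

00:05:11:14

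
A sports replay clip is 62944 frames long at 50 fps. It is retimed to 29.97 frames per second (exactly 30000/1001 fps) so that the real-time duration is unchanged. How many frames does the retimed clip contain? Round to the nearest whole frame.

Frames at target rate = 62944 × (30000/1001) / (50) = 5395200/143 ≈ 37728.671.
Nearest whole frame: 37729.

37729 frames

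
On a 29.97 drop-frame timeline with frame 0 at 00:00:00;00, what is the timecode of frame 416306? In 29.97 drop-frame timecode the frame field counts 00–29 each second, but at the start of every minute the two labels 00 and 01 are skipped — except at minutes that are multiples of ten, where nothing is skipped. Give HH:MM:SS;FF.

03:51:30;22

Each 10-minute DF block holds 10 × 60 × 30 − 9 × 2 = 17982 frames. 416306 ÷ 17982 → 23 full blocks, remainder 2720.
Within the partial block the first minute is 1800 frames and each further minute 1798, so 1 further minute boundary passed. Total skipped labels = 18 × 23 + 2 × 1 = 416.
Non-drop label index = 416306 + 416 = 416722; at 30 labels/s that is 03:51:30:22, i.e. DF 03:51:30;22.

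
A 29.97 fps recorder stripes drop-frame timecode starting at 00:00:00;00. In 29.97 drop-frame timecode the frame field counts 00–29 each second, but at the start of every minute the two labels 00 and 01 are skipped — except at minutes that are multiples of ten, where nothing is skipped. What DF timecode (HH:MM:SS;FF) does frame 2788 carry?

00:01:33;00

Ten DF minutes hold 17982 frames, so frame 2788 lies in block 0 (frames 0–17981) with 2788 frames into that block.
The block's first minute is 1800 frames and the rest 1798 each; 2788 frames reaches minute 1, so 0 × 18 + 1 × 2 = 2 labels have been skipped so far.
Adding those back, label number 2788 + 2 = 2790 at 30 labels/s is 93 s + 0 f = 0 h 1 min 33 s frame 0, i.e. 00:01:33;00.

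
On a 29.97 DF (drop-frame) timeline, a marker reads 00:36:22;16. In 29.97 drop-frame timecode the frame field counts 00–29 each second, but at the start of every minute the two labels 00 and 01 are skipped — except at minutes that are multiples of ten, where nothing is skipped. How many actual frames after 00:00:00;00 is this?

65410

Complete 10-minute blocks: 3, each 17982 frames → 53946.
Remaining 6 whole minutes in the current block: 1800 + 5 × 1798 = 10790 frames.
Within the current minute: 22 × 30 + 16 − 2 = 674 (labels ;00/;01 skipped at this minute). Total = 53946 + 10790 + 674 = 65410.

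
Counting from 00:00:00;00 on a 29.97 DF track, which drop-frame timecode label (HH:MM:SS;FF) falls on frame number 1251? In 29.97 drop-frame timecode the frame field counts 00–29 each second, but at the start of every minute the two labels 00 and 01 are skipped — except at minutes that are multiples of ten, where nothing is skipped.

Each 10-minute DF block holds 10 × 60 × 30 − 9 × 2 = 17982 frames. 1251 ÷ 17982 → 0 full blocks, remainder 1251.
Within the partial block the first minute is 1800 frames and each further minute 1798, so 0 further minute boundaries passed. Total skipped labels = 18 × 0 + 2 × 0 = 0.
Non-drop label index = 1251 + 0 = 1251; at 30 labels/s that is 00:00:41:21, i.e. DF 00:00:41;21.

00:00:41;21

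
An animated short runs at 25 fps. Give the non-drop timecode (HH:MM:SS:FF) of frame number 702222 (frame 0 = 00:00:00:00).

07:48:08:22

702222 ÷ 25 = 28088 full seconds, remainder 22 frames.
28088 s = 7 h 48 min 8 s.
Timecode: 07:48:08:22.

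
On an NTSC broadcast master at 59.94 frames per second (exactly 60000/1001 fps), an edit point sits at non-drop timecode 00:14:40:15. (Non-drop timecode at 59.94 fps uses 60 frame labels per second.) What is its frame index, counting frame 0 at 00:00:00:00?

52815

Total seconds to the label: (0 × 3600 + 14 × 60 + 40) = 880.
Frame index = 880 × 60 + 15 = 52815.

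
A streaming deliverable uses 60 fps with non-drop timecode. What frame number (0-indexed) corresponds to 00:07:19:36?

frame 26376

Total seconds to the label: (0 × 3600 + 7 × 60 + 19) = 439.
Frame index = 439 × 60 + 36 = 26376.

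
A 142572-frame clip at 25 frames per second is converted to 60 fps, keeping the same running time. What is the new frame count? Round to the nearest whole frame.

Frames at target rate = 142572 × (60) / (25) = 1710864/5 ≈ 342172.800.
Nearest whole frame: 342173.

342173 frames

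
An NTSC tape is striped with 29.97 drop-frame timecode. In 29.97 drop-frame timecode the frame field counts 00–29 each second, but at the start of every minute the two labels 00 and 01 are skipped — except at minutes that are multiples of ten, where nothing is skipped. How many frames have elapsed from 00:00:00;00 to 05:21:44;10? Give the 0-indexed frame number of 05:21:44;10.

Complete 10-minute blocks: 32, each 17982 frames → 575424.
Remaining 1 whole minute in the current block: 1800 + 0 × 1798 = 1800 frames.
Within the current minute: 44 × 30 + 10 − 2 = 1328 (labels ;00/;01 skipped at this minute). Total = 575424 + 1800 + 1328 = 578552.

578552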